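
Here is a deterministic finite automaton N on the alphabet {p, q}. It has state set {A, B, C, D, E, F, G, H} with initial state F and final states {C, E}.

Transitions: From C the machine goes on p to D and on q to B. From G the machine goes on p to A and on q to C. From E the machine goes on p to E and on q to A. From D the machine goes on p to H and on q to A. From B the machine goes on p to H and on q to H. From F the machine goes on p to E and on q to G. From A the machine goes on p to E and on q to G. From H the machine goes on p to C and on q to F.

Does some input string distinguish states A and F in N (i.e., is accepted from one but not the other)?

Start with accepting vs non-accepting: {C,E} | {A,B,D,F,G,H}.
Split {C,E} by δ(·,p) → {C} and {E}.
Refine {A,B,D,F,G,H} on symbol p: members go to different blocks, giving {B,D,G} and {A,F} and {H}.
Split {B,D,G} by δ(·,p) → {B,D} and {G}.
Split {B,D} by δ(·,q) → {B} and {D}.
No further refinement is possible. Final partition (7 blocks): {C} | {B} | {E} | {A,F} | {H} | {G} | {D}.
A and F lie in the same block of the stable partition, so they are equivalent — no string distinguishes them.

No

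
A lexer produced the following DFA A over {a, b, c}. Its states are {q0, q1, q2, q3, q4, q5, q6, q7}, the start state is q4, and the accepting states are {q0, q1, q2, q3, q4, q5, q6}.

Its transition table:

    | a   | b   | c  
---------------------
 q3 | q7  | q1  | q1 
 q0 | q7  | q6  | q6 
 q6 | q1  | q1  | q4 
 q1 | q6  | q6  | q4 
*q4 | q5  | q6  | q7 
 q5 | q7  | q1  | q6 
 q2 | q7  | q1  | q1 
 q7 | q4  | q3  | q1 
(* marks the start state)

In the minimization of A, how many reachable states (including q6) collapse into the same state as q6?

2

First remove the unreachable states {q0,q2}; 6 states remain.
P0 = {q1,q3,q4,q5,q6} | {q7}.
Refine {q1,q3,q4,q5,q6} on symbol a: members go to different blocks, giving {q1,q4,q6} and {q3,q5}.
On input a, block {q1,q4,q6} splits into {q1,q6} and {q4}.
Stable partition: {q1,q6} | {q7} | {q3,q5} | {q4} — 4 equivalence classes.
The equivalence class containing q6 is {q1,q6}, of size 2.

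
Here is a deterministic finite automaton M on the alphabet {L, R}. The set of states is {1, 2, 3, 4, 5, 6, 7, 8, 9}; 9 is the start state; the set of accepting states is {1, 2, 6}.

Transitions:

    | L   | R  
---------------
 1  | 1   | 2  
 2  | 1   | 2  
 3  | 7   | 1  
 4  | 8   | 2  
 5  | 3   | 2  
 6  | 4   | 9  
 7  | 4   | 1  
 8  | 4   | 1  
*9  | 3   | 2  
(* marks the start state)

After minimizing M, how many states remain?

2

States {5,6} cannot be reached from the start state, so discard them.
Initial partition by acceptance: {1,2} | {3,4,7,8,9}.
No further refinement is possible. Final partition (2 blocks): {1,2} | {3,4,7,8,9}.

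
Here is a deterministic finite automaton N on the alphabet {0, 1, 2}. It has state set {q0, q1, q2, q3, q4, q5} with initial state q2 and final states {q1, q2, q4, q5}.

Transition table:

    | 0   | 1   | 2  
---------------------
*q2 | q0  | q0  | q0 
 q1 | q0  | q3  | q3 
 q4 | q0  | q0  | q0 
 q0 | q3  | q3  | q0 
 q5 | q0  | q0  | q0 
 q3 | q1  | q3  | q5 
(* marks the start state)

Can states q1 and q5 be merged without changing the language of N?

First remove the unreachable states {q4}; 5 states remain.
P0 = {q1,q2,q5} | {q0,q3}.
Split {q0,q3} by δ(·,0) → {q0} and {q3}.
Refine {q1,q2,q5} on symbol 1: members go to different blocks, giving {q2,q5} and {q1}.
Stable partition: {q2,q5} | {q0} | {q3} | {q1} — 4 equivalence classes.
q1 and q5 end up in different blocks, so they are distinguishable. For instance, the string '10' is accepted from only q1.

No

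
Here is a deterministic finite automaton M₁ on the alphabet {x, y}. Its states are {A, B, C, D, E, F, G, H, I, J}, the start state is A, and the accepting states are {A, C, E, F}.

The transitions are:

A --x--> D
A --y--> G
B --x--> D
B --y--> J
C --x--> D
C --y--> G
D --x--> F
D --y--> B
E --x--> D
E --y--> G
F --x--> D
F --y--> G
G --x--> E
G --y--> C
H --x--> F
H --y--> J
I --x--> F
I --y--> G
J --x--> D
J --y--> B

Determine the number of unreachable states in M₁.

Starting at A and following transitions, the reachable set is {A, B, C, D, E, F, G, J}. That leaves H, I unreachable — 2 in total.

2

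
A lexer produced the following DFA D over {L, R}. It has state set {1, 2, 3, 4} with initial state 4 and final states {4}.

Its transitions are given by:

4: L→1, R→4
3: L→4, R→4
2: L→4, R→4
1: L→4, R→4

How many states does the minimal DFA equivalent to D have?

2

States {2,3} cannot be reached from the start state, so discard them.
Start with accepting vs non-accepting: {4} | {1}.
No further refinement is possible. Final partition (2 blocks): {4} | {1}.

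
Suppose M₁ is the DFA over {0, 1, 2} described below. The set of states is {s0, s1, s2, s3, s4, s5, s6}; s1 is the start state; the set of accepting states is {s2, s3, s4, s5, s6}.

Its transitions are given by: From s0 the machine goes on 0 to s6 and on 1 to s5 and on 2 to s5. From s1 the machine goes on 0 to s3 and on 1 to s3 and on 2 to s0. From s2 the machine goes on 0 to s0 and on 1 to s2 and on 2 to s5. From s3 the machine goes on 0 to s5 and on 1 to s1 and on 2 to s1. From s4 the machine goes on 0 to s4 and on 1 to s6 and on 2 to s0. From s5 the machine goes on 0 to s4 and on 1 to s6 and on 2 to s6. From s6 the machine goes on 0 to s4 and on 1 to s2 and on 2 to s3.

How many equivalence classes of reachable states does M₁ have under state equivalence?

7

P0 = {s2,s3,s4,s5,s6} | {s0,s1}.
On input 0, block {s2,s3,s4,s5,s6} splits into {s3,s4,s5,s6} and {s2}.
Refine {s3,s4,s5,s6} on symbol 1: members go to different blocks, giving {s4,s5} and {s3} and {s6}.
On input 2, block {s4,s5} splits into {s4} and {s5}.
On input 0, block {s0,s1} splits into {s0} and {s1}.
The partition is now stable with 7 blocks: {s4} | {s0} | {s2} | {s3} | {s6} | {s5} | {s1}.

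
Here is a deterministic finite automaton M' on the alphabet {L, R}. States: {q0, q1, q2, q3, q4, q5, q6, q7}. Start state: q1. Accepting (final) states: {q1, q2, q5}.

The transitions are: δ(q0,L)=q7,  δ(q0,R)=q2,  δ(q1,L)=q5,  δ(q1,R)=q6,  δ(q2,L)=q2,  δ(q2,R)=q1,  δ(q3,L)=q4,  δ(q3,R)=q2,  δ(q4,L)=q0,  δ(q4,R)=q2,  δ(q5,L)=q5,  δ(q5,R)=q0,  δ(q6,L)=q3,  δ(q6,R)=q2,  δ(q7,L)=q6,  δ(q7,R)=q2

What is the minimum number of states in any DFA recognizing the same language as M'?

Every state is reachable, so we keep all 8.
Initial partition by acceptance: {q1,q2,q5} | {q0,q3,q4,q6,q7}.
On input R, block {q1,q2,q5} splits into {q1,q5} and {q2}.
The partition is now stable with 3 blocks: {q1,q5} | {q0,q3,q4,q6,q7} | {q2}.

3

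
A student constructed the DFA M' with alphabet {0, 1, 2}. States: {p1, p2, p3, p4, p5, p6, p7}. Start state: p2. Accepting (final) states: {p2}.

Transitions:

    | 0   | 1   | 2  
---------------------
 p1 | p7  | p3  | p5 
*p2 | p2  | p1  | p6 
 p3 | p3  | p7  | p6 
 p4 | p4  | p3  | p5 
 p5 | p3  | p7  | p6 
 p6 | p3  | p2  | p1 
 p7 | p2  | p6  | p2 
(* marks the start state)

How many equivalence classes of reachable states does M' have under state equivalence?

States {p4} cannot be reached from the start state, so discard them.
Initial partition by acceptance: {p2} | {p1,p3,p5,p6,p7}.
Split {p1,p3,p5,p6,p7} by δ(·,0) → {p1,p3,p5,p6} and {p7}.
Split {p1,p3,p5,p6} by δ(·,0) → {p3,p5,p6} and {p1}.
On input 1, block {p3,p5,p6} splits into {p3,p5} and {p6}.
The partition is now stable with 5 blocks: {p2} | {p3,p5} | {p7} | {p1} | {p6}.

5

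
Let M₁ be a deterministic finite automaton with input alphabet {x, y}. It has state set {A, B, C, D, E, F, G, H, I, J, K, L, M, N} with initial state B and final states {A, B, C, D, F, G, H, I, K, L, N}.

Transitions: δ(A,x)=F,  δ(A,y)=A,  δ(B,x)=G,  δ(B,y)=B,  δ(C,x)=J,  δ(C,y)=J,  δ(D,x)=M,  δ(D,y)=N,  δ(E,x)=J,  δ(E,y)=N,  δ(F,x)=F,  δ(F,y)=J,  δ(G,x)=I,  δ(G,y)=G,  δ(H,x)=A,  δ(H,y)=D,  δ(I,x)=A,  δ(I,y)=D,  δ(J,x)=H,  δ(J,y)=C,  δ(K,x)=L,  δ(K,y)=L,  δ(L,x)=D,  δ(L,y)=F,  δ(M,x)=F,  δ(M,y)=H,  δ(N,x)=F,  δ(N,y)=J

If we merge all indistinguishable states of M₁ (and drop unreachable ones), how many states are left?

9

Reachable states from the start: {A,B,C,D,F,G,H,I,J,M,N}. Unreachable: {E,K,L} — drop them.
Initial partition by acceptance: {A,B,C,D,F,G,H,I,N} | {J,M}.
Split {A,B,C,D,F,G,H,I,N} by δ(·,x) → {A,B,F,G,H,I,N} and {C,D}.
Refine {A,B,F,G,H,I,N} on symbol y: members go to different blocks, giving {A,B,G} and {F,N} and {H,I}.
On input x, block {A,B,G} splits into {A} and {B} and {G}.
On input x, block {J,M} splits into {J} and {M}.
Refine {C,D} on symbol x: members go to different blocks, giving {C} and {D}.
No further refinement is possible. Final partition (9 blocks): {A} | {J} | {C} | {F,N} | {H,I} | {B} | {G} | {M} | {D}.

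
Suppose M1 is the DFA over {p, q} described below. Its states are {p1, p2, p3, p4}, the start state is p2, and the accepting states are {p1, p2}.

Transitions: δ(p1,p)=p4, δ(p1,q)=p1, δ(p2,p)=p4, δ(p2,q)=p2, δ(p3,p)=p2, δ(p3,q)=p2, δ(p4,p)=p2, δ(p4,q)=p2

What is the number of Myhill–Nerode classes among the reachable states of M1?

2

First remove the unreachable states {p1,p3}; 2 states remain.
P0 = {p2} | {p4}.
The partition is now stable with 2 blocks: {p2} | {p4}.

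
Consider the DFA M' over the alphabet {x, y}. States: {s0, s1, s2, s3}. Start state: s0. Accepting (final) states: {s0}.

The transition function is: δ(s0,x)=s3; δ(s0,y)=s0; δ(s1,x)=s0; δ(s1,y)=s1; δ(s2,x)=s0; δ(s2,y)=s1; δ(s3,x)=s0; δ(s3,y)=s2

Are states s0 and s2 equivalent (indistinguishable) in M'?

Start with accepting vs non-accepting: {s0} | {s1,s2,s3}.
The partition is now stable with 2 blocks: {s0} | {s1,s2,s3}.
s0 and s2 end up in different blocks, so they are distinguishable. For instance, the string 'ε' is accepted from only s0.

No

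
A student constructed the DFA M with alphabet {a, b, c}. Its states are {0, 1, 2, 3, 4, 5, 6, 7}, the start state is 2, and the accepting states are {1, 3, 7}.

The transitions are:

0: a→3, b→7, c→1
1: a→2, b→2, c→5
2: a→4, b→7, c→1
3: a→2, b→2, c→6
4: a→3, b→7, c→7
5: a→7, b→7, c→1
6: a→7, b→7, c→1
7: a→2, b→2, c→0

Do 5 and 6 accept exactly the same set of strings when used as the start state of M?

Yes

Start with accepting vs non-accepting: {1,3,7} | {0,2,4,5,6}.
On input a, block {0,2,4,5,6} splits into {0,4,5,6} and {2}.
No further refinement is possible. Final partition (3 blocks): {1,3,7} | {0,4,5,6} | {2}.
5 and 6 lie in the same block of the stable partition, so they are equivalent — no string distinguishes them.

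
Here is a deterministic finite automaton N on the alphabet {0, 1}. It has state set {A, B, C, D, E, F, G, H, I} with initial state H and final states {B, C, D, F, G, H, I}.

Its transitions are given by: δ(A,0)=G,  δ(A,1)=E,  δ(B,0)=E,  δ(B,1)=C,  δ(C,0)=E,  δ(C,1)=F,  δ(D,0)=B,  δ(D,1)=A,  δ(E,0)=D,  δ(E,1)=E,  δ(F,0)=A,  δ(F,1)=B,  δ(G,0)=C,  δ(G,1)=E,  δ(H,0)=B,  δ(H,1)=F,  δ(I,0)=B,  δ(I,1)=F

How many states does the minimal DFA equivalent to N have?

4

States {I} cannot be reached from the start state, so discard them.
P0 = {B,C,D,F,G,H} | {A,E}.
Split {B,C,D,F,G,H} by δ(·,0) → {B,C,F} and {D,G,H}.
On input 1, block {D,G,H} splits into {D,G} and {H}.
No further refinement is possible. Final partition (4 blocks): {B,C,F} | {A,E} | {D,G} | {H}.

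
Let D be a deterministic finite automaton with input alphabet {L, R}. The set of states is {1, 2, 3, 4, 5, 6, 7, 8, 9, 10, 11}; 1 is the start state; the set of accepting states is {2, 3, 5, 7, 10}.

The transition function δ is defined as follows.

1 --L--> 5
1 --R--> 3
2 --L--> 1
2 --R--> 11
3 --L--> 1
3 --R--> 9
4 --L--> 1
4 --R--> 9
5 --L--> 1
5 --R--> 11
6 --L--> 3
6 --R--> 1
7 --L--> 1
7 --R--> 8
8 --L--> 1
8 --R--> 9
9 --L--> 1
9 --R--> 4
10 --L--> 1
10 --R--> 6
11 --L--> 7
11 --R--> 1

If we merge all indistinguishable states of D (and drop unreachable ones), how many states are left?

First remove the unreachable states {2,6,10}; 8 states remain.
Start with accepting vs non-accepting: {3,5,7} | {1,4,8,9,11}.
Refine {1,4,8,9,11} on symbol L: members go to different blocks, giving {4,8,9} and {1,11}.
On input R, block {3,5,7} splits into {3,7} and {5}.
On input L, block {1,11} splits into {1} and {11}.
Stable partition: {3,7} | {4,8,9} | {1} | {5} | {11} — 5 equivalence classes.

5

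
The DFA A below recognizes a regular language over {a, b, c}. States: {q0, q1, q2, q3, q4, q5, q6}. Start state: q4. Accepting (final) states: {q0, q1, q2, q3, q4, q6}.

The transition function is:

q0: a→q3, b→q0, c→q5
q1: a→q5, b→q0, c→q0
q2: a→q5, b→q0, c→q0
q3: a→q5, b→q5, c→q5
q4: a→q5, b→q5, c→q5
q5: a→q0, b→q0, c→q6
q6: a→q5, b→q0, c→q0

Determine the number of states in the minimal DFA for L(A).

4

First remove the unreachable states {q1,q2}; 5 states remain.
Initial partition by acceptance: {q0,q3,q4,q6} | {q5}.
Split {q0,q3,q4,q6} by δ(·,a) → {q3,q4,q6} and {q0}.
On input b, block {q3,q4,q6} splits into {q3,q4} and {q6}.
The partition is now stable with 4 blocks: {q3,q4} | {q5} | {q0} | {q6}.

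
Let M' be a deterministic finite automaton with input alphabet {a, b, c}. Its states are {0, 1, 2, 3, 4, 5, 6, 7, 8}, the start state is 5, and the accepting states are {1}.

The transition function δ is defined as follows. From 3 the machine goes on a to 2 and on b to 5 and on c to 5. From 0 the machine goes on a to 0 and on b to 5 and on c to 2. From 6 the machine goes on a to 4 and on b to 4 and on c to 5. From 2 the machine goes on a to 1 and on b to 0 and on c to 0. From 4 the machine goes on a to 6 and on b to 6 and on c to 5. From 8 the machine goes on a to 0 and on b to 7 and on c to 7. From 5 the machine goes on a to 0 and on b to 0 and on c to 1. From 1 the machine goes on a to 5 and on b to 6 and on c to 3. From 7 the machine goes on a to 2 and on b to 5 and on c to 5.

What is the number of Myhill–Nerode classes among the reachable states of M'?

6

First remove the unreachable states {7,8}; 7 states remain.
Initial partition by acceptance: {1} | {0,2,3,4,5,6}.
Refine {0,2,3,4,5,6} on symbol a: members go to different blocks, giving {0,3,4,5,6} and {2}.
Split {0,3,4,5,6} by δ(·,a) → {0,4,5,6} and {3}.
On input c, block {0,4,5,6} splits into {4,6} and {0} and {5}.
No further refinement is possible. Final partition (6 blocks): {1} | {4,6} | {2} | {3} | {0} | {5}.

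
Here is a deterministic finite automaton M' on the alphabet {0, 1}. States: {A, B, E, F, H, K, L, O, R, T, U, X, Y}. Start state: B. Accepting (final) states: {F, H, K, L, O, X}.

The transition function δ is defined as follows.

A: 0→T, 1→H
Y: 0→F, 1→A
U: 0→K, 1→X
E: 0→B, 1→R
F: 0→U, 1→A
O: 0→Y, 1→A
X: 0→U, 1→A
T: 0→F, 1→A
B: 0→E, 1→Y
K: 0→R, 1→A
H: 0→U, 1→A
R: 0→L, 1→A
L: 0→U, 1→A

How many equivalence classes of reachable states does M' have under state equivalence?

6

First remove the unreachable states {O}; 12 states remain.
Initial partition by acceptance: {F,H,K,L,X} | {A,B,E,R,T,U,Y}.
Split {A,B,E,R,T,U,Y} by δ(·,0) → {R,T,U,Y} and {A,B,E}.
Split {R,T,U,Y} by δ(·,1) → {R,T,Y} and {U}.
On input 0, block {F,H,K,L,X} splits into {F,H,L,X} and {K}.
Refine {A,B,E} on symbol 0: members go to different blocks, giving {B,E} and {A}.
Stable partition: {F,H,L,X} | {R,T,Y} | {B,E} | {U} | {K} | {A} — 6 equivalence classes.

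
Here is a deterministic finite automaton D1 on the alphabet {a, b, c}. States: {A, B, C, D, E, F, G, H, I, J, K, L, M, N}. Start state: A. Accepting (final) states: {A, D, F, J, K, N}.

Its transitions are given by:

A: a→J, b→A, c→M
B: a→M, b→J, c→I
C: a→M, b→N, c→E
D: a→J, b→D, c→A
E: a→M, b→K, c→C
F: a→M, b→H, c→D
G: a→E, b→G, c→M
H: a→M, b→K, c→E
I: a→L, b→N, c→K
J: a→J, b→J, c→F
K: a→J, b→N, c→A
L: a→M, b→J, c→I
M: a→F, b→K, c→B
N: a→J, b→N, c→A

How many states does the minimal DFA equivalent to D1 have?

States {G} cannot be reached from the start state, so discard them.
Start with accepting vs non-accepting: {A,D,F,J,K,N} | {B,C,E,H,I,L,M}.
Refine {A,D,F,J,K,N} on symbol a: members go to different blocks, giving {A,D,J,K,N} and {F}.
On input c, block {A,D,J,K,N} splits into {D,K,N} and {A} and {J}.
On input a, block {B,C,E,H,I,L,M} splits into {B,C,E,H,I,L} and {M}.
On input a, block {B,C,E,H,I,L} splits into {B,C,E,H,L} and {I}.
Split {B,C,E,H,L} by δ(·,b) → {C,E,H} and {B,L}.
Stable partition: {D,K,N} | {C,E,H} | {F} | {A} | {J} | {M} | {I} | {B,L} — 8 equivalence classes.

8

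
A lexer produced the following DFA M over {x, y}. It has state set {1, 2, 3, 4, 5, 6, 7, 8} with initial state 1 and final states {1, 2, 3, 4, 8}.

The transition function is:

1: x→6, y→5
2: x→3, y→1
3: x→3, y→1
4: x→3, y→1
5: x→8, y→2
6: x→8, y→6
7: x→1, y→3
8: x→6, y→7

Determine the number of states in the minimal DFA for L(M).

States {4} cannot be reached from the start state, so discard them.
P0 = {1,2,3,8} | {5,6,7}.
Split {1,2,3,8} by δ(·,x) → {1,8} and {2,3}.
Refine {5,6,7} on symbol y: members go to different blocks, giving {5,7} and {6}.
Stable partition: {1,8} | {5,7} | {2,3} | {6} — 4 equivalence classes.

4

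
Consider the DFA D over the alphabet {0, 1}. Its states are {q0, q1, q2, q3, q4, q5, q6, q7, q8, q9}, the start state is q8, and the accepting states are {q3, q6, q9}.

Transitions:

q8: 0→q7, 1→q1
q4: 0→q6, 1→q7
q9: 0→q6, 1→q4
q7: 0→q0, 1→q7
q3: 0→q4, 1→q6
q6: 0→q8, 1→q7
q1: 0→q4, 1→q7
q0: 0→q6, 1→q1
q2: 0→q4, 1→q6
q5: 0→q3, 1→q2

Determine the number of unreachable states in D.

No path from q8 leads to q2, q3, q5, q9; the other 6 states are all reachable.

4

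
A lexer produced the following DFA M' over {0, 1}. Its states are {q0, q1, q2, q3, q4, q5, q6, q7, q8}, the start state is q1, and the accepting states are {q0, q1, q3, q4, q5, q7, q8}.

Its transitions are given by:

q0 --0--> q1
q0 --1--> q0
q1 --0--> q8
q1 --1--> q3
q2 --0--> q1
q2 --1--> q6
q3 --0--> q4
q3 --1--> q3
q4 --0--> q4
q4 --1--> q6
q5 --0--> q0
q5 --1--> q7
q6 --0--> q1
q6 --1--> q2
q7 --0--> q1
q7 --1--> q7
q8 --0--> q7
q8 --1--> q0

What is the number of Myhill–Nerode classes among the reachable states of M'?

First remove the unreachable states {q5}; 8 states remain.
P0 = {q0,q1,q3,q4,q7,q8} | {q2,q6}.
Split {q0,q1,q3,q4,q7,q8} by δ(·,1) → {q0,q1,q3,q7,q8} and {q4}.
On input 0, block {q0,q1,q3,q7,q8} splits into {q0,q1,q7,q8} and {q3}.
On input 1, block {q0,q1,q7,q8} splits into {q0,q7,q8} and {q1}.
On input 0, block {q0,q7,q8} splits into {q0,q7} and {q8}.
No further refinement is possible. Final partition (6 blocks): {q0,q7} | {q2,q6} | {q4} | {q3} | {q1} | {q8}.

6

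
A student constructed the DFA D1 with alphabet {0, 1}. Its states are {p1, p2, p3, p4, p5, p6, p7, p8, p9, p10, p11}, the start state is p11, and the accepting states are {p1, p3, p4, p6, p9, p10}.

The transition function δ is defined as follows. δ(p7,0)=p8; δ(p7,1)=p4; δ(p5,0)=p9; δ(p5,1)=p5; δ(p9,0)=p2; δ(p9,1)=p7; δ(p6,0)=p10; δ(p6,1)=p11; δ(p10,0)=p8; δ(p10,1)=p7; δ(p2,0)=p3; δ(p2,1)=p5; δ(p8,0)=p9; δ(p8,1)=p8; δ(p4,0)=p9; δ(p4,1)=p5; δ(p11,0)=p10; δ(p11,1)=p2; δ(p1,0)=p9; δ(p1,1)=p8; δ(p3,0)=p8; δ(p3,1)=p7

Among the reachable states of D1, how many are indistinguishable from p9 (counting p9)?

3

First remove the unreachable states {p1,p6}; 9 states remain.
Initial partition by acceptance: {p3,p4,p9,p10} | {p2,p5,p7,p8,p11}.
On input 0, block {p3,p4,p9,p10} splits into {p3,p9,p10} and {p4}.
On input 0, block {p2,p5,p7,p8,p11} splits into {p2,p5,p8,p11} and {p7}.
The partition is now stable with 4 blocks: {p3,p9,p10} | {p2,p5,p8,p11} | {p4} | {p7}.
The equivalence class containing p9 is {p3,p9,p10}, of size 3.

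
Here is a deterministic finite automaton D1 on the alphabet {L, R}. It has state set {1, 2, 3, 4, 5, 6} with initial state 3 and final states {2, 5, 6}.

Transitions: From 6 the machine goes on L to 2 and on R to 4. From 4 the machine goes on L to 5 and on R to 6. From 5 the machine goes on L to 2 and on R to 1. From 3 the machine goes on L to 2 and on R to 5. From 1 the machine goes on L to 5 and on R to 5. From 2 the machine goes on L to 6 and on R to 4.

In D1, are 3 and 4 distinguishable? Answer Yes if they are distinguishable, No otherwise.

No

All states are reachable from the start state.
P0 = {2,5,6} | {1,3,4}.
The partition is now stable with 2 blocks: {2,5,6} | {1,3,4}.
3 and 4 lie in the same block of the stable partition, so they are equivalent — no string distinguishes them.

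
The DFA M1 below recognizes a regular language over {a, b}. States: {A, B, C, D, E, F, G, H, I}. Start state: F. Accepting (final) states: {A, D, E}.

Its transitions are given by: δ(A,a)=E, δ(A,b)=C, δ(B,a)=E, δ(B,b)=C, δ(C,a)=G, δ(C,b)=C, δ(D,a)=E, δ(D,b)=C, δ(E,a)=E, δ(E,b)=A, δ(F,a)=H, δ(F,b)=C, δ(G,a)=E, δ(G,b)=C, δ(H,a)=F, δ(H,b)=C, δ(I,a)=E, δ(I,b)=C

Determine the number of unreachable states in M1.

BFS from F reaches {A, C, E, F, G, H}; the 3 state(s) B, D, I are never visited.

3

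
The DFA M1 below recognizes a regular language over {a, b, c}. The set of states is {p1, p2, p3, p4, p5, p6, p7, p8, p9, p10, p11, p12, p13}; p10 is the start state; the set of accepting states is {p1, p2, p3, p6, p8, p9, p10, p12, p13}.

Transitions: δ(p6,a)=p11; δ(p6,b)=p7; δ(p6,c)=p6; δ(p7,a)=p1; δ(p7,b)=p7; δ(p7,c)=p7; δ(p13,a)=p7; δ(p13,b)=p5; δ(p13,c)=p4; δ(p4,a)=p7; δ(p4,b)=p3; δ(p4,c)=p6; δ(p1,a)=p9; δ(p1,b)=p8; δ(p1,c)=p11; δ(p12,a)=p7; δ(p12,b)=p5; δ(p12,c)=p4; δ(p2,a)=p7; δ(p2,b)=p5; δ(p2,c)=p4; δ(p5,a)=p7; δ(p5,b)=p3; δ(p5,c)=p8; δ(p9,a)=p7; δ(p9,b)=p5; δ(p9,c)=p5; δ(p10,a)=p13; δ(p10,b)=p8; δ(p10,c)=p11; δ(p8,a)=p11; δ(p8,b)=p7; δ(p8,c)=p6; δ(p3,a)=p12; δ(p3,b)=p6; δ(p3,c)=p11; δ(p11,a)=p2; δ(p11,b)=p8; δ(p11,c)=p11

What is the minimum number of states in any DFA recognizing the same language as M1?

All states are reachable from the start state.
Start with accepting vs non-accepting: {p1,p2,p3,p6,p8,p9,p10,p12,p13} | {p4,p5,p7,p11}.
Split {p1,p2,p3,p6,p8,p9,p10,p12,p13} by δ(·,a) → {p2,p6,p8,p9,p12,p13} and {p1,p3,p10}.
Split {p2,p6,p8,p9,p12,p13} by δ(·,c) → {p2,p9,p12,p13} and {p6,p8}.
Refine {p4,p5,p7,p11} on symbol a: members go to different blocks, giving {p4,p5} and {p7} and {p11}.
The partition is now stable with 6 blocks: {p2,p9,p12,p13} | {p4,p5} | {p1,p3,p10} | {p6,p8} | {p7} | {p11}.

6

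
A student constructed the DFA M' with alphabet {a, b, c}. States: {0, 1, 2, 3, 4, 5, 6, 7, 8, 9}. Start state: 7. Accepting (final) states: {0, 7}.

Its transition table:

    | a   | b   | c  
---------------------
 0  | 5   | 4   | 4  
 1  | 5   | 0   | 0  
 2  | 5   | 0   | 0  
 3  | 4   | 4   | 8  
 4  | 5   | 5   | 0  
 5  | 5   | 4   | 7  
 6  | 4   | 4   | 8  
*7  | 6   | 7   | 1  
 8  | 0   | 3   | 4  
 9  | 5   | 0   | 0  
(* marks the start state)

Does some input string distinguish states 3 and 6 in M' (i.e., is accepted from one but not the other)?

Reachable states from the start: {0,1,3,4,5,6,7,8}. Unreachable: {2,9} — drop them.
Start with accepting vs non-accepting: {0,7} | {1,3,4,5,6,8}.
On input b, block {0,7} splits into {0} and {7}.
Split {1,3,4,5,6,8} by δ(·,a) → {1,3,4,5,6} and {8}.
On input b, block {1,3,4,5,6} splits into {3,4,5,6} and {1}.
Refine {3,4,5,6} on symbol c: members go to different blocks, giving {3,6} and {4} and {5}.
The partition is now stable with 7 blocks: {0} | {3,6} | {7} | {8} | {1} | {4} | {5}.
3 and 6 lie in the same block of the stable partition, so they are equivalent — no string distinguishes them.

No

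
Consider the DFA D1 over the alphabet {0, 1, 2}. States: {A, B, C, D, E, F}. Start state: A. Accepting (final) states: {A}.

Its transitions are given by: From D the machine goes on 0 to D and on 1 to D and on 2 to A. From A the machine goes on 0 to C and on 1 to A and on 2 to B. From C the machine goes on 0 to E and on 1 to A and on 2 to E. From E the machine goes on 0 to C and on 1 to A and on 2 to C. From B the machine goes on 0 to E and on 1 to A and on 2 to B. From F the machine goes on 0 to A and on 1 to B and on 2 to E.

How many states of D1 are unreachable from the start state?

No path from A leads to D, F; the other 4 states are all reachable.

2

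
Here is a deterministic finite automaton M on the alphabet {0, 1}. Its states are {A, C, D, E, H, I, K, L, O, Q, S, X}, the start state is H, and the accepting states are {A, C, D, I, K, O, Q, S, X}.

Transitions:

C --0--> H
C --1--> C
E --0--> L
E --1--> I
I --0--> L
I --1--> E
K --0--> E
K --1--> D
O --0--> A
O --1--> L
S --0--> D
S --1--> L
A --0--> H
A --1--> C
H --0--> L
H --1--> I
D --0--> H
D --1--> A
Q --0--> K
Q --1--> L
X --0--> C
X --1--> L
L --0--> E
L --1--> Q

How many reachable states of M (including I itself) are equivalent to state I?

First remove the unreachable states {O,S,X}; 9 states remain.
Start with accepting vs non-accepting: {A,C,D,I,K,Q} | {E,H,L}.
Refine {A,C,D,I,K,Q} on symbol 0: members go to different blocks, giving {A,C,D,I,K} and {Q}.
On input 1, block {A,C,D,I,K} splits into {A,C,D,K} and {I}.
Split {E,H,L} by δ(·,1) → {E,H} and {L}.
The partition is now stable with 5 blocks: {A,C,D,K} | {E,H} | {Q} | {I} | {L}.
State I belongs to the block {I}, which has 1 states.

1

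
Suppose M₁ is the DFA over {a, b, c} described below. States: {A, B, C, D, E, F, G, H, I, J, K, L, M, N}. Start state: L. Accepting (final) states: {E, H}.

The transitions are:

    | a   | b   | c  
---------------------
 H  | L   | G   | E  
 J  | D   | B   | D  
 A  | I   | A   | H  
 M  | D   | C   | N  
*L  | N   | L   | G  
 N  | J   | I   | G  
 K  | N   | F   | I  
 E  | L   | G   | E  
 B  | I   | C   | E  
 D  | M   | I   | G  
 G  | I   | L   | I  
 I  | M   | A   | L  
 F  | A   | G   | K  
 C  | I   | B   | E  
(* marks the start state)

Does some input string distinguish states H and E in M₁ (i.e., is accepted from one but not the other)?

States {F,K} cannot be reached from the start state, so discard them.
Start with accepting vs non-accepting: {E,H} | {A,B,C,D,G,I,J,L,M,N}.
On input c, block {A,B,C,D,G,I,J,L,M,N} splits into {D,G,I,J,L,M,N} and {A,B,C}.
Refine {D,G,I,J,L,M,N} on symbol b: members go to different blocks, giving {D,G,L,N} and {I,J,M}.
On input a, block {D,G,L,N} splits into {D,G,N} and {L}.
On input b, block {D,G,N} splits into {D,N} and {G}.
Refine {I,J,M} on symbol a: members go to different blocks, giving {J,M} and {I}.
No further refinement is possible. Final partition (7 blocks): {E,H} | {D,N} | {A,B,C} | {J,M} | {L} | {G} | {I}.
H and E lie in the same block of the stable partition, so they are equivalent — no string distinguishes them.

No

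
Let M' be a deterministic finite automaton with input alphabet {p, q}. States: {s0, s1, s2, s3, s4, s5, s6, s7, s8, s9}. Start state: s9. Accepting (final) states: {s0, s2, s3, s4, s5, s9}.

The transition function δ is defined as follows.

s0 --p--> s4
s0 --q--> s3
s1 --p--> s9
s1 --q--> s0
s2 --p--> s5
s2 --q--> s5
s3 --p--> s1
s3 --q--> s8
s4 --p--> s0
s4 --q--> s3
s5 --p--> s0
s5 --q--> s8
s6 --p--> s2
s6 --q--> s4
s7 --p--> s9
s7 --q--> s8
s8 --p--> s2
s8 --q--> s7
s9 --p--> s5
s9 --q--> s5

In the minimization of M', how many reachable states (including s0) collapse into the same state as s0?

States {s6} cannot be reached from the start state, so discard them.
Start with accepting vs non-accepting: {s0,s2,s3,s4,s5,s9} | {s1,s7,s8}.
Refine {s0,s2,s3,s4,s5,s9} on symbol p: members go to different blocks, giving {s0,s2,s4,s5,s9} and {s3}.
Split {s0,s2,s4,s5,s9} by δ(·,q) → {s0,s4} and {s2,s9} and {s5}.
Refine {s1,s7,s8} on symbol q: members go to different blocks, giving {s7,s8} and {s1}.
Stable partition: {s0,s4} | {s7,s8} | {s3} | {s2,s9} | {s5} | {s1} — 6 equivalence classes.
State s0 belongs to the block {s0,s4}, which has 2 states.

2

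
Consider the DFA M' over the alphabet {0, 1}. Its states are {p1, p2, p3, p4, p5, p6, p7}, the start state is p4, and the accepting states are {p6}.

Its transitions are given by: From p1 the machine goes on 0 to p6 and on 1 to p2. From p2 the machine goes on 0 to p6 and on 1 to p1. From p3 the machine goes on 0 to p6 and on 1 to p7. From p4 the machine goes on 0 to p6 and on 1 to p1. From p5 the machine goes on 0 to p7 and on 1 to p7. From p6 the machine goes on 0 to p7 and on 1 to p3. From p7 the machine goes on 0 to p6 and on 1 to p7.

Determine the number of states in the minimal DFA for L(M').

States {p5} cannot be reached from the start state, so discard them.
Start with accepting vs non-accepting: {p6} | {p1,p2,p3,p4,p7}.
The partition is now stable with 2 blocks: {p6} | {p1,p2,p3,p4,p7}.

2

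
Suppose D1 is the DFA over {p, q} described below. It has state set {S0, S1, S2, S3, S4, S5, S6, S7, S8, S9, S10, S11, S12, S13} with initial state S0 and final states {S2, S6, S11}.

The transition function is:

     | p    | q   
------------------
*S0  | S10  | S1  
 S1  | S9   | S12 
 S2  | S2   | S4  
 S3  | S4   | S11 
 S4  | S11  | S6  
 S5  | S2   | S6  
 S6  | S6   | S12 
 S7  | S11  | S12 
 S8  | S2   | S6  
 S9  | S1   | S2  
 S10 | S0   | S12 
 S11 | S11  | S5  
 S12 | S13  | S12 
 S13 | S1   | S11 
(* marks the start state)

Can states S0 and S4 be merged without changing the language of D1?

First remove the unreachable states {S3,S7,S8}; 11 states remain.
Start with accepting vs non-accepting: {S2,S6,S11} | {S0,S1,S4,S5,S9,S10,S12,S13}.
Refine {S0,S1,S4,S5,S9,S10,S12,S13} on symbol p: members go to different blocks, giving {S0,S1,S9,S10,S12,S13} and {S4,S5}.
On input q, block {S2,S6,S11} splits into {S2,S11} and {S6}.
Split {S0,S1,S9,S10,S12,S13} by δ(·,q) → {S0,S1,S10,S12} and {S9,S13}.
Split {S0,S1,S10,S12} by δ(·,p) → {S0,S10} and {S1,S12}.
No further refinement is possible. Final partition (6 blocks): {S2,S11} | {S0,S10} | {S4,S5} | {S6} | {S9,S13} | {S1,S12}.
S0 and S4 end up in different blocks, so they are distinguishable. For instance, the string 'p' is accepted from only S4.

No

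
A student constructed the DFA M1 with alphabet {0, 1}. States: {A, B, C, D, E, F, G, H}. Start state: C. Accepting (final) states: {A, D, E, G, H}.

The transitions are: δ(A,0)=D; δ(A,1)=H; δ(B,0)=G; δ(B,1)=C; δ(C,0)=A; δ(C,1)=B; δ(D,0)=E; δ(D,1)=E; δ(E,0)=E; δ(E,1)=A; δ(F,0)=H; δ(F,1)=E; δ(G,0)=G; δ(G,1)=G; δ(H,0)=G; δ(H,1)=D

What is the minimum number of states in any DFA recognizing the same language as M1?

2

States {F} cannot be reached from the start state, so discard them.
P0 = {A,D,E,G,H} | {B,C}.
The partition is now stable with 2 blocks: {A,D,E,G,H} | {B,C}.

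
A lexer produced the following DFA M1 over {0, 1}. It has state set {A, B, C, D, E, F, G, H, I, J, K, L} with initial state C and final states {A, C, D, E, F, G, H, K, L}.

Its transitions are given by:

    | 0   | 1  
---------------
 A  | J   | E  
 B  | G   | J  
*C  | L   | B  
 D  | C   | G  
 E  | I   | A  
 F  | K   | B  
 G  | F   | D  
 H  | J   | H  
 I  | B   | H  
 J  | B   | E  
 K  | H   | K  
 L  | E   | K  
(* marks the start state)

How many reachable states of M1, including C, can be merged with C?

2

All states are reachable from the start state.
P0 = {A,C,D,E,F,G,H,K,L} | {B,I,J}.
Refine {A,C,D,E,F,G,H,K,L} on symbol 0: members go to different blocks, giving {C,D,F,G,K,L} and {A,E,H}.
On input 0, block {C,D,F,G,K,L} splits into {C,D,F,G} and {K,L}.
Refine {C,D,F,G} on symbol 0: members go to different blocks, giving {C,F} and {D,G}.
Refine {B,I,J} on symbol 0: members go to different blocks, giving {I,J} and {B}.
No further refinement is possible. Final partition (6 blocks): {C,F} | {I,J} | {A,E,H} | {K,L} | {D,G} | {B}.
State C belongs to the block {C,F}, which has 2 states.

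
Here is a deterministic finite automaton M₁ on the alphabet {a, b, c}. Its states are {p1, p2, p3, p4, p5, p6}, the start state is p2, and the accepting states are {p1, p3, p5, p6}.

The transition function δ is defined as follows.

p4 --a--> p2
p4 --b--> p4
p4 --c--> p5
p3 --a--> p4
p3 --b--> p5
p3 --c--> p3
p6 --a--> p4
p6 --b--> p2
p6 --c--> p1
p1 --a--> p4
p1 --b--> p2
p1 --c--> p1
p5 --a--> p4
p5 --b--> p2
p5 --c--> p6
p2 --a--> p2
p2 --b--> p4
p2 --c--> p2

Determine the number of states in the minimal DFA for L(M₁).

3

States {p3} cannot be reached from the start state, so discard them.
Initial partition by acceptance: {p1,p5,p6} | {p2,p4}.
Split {p2,p4} by δ(·,c) → {p2} and {p4}.
The partition is now stable with 3 blocks: {p1,p5,p6} | {p2} | {p4}.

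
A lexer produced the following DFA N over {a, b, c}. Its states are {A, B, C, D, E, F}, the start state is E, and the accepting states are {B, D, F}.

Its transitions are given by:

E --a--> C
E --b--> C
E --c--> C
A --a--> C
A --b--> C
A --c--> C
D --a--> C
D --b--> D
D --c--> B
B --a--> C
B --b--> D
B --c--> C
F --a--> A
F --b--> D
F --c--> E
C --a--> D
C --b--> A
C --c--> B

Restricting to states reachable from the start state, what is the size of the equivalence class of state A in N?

2

States {F} cannot be reached from the start state, so discard them.
Initial partition by acceptance: {B,D} | {A,C,E}.
Split {B,D} by δ(·,c) → {B} and {D}.
On input a, block {A,C,E} splits into {A,E} and {C}.
No further refinement is possible. Final partition (4 blocks): {B} | {A,E} | {D} | {C}.
The equivalence class containing A is {A,E}, of size 2.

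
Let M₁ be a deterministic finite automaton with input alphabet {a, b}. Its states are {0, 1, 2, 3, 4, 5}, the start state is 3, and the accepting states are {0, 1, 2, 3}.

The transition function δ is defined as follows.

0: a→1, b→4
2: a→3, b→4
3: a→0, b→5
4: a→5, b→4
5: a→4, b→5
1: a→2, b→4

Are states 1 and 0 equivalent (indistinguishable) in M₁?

All states are reachable from the start state.
P0 = {0,1,2,3} | {4,5}.
No further refinement is possible. Final partition (2 blocks): {0,1,2,3} | {4,5}.
1 and 0 lie in the same block of the stable partition, so they are equivalent — no string distinguishes them.

Yes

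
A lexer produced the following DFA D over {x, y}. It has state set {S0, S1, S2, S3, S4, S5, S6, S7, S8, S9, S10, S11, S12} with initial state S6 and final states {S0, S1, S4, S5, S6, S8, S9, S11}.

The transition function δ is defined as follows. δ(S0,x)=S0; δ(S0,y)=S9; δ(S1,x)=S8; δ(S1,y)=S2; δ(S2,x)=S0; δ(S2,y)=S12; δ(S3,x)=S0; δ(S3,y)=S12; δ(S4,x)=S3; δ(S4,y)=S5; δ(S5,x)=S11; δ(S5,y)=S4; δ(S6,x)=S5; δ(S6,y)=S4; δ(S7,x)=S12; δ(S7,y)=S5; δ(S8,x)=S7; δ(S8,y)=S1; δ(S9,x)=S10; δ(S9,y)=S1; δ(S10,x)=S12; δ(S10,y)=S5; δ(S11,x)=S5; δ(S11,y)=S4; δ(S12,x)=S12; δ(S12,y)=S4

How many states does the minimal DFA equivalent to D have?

8

Every state is reachable, so we keep all 13.
P0 = {S0,S1,S4,S5,S6,S8,S9,S11} | {S2,S3,S7,S10,S12}.
Split {S0,S1,S4,S5,S6,S8,S9,S11} by δ(·,x) → {S0,S1,S5,S6,S11} and {S4,S8,S9}.
On input x, block {S0,S1,S5,S6,S11} splits into {S0,S5,S6,S11} and {S1}.
Refine {S2,S3,S7,S10,S12} on symbol x: members go to different blocks, giving {S7,S10,S12} and {S2,S3}.
On input y, block {S7,S10,S12} splits into {S7,S10} and {S12}.
Split {S4,S8,S9} by δ(·,x) → {S8,S9} and {S4}.
Split {S0,S5,S6,S11} by δ(·,y) → {S5,S6,S11} and {S0}.
The partition is now stable with 8 blocks: {S5,S6,S11} | {S7,S10} | {S8,S9} | {S1} | {S2,S3} | {S12} | {S4} | {S0}.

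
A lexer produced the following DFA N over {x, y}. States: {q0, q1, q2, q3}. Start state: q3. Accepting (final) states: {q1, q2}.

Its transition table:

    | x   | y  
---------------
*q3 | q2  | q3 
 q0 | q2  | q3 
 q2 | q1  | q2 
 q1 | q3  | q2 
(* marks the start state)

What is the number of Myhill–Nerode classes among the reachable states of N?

States {q0} cannot be reached from the start state, so discard them.
P0 = {q1,q2} | {q3}.
On input x, block {q1,q2} splits into {q1} and {q2}.
No further refinement is possible. Final partition (3 blocks): {q1} | {q3} | {q2}.

3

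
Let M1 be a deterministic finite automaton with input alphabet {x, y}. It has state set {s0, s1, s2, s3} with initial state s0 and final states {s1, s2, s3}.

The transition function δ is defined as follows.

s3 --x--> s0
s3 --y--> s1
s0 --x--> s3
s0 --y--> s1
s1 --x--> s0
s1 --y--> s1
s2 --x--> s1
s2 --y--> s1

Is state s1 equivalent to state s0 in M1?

No

States {s2} cannot be reached from the start state, so discard them.
Start with accepting vs non-accepting: {s1,s3} | {s0}.
No further refinement is possible. Final partition (2 blocks): {s1,s3} | {s0}.
s1 and s0 end up in different blocks, so they are distinguishable. For instance, the string 'ε' is accepted from only s1.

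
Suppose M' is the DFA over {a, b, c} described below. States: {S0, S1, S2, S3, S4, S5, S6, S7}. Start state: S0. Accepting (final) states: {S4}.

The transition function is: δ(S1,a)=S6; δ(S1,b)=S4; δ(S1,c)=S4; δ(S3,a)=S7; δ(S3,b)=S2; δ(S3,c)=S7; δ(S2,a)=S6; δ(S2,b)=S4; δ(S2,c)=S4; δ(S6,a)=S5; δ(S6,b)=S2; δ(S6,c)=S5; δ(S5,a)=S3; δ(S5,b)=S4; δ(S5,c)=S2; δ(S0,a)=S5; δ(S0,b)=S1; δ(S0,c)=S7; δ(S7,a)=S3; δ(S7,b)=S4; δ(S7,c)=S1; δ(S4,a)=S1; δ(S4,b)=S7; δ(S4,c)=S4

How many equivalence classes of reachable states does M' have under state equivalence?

4

Initial partition by acceptance: {S4} | {S0,S1,S2,S3,S5,S6,S7}.
Refine {S0,S1,S2,S3,S5,S6,S7} on symbol b: members go to different blocks, giving {S1,S2,S5,S7} and {S0,S3,S6}.
On input c, block {S1,S2,S5,S7} splits into {S1,S2} and {S5,S7}.
The partition is now stable with 4 blocks: {S4} | {S1,S2} | {S0,S3,S6} | {S5,S7}.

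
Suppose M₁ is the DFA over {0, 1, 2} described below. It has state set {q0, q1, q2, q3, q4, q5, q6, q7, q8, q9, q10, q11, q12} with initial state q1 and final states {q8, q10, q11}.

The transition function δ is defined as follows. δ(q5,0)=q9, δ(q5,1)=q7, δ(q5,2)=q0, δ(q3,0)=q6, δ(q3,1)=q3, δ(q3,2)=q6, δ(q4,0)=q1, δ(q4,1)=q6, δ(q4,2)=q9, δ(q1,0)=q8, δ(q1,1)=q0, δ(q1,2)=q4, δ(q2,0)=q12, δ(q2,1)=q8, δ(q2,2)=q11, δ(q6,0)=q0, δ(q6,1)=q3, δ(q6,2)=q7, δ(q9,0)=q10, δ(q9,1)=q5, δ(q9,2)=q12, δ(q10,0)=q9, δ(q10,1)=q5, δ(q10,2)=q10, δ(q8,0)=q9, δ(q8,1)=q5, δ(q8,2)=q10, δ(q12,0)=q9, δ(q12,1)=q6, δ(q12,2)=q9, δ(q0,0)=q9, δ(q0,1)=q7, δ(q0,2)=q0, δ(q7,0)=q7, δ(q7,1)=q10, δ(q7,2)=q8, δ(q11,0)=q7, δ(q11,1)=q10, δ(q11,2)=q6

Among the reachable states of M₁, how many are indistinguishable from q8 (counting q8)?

2

States {q2,q11} cannot be reached from the start state, so discard them.
Start with accepting vs non-accepting: {q8,q10} | {q0,q1,q3,q4,q5,q6,q7,q9,q12}.
On input 0, block {q0,q1,q3,q4,q5,q6,q7,q9,q12} splits into {q0,q3,q4,q5,q6,q7,q12} and {q1,q9}.
On input 0, block {q0,q3,q4,q5,q6,q7,q12} splits into {q0,q4,q5,q12} and {q3,q6,q7}.
On input 2, block {q0,q4,q5,q12} splits into {q0,q5} and {q4,q12}.
Refine {q3,q6,q7} on symbol 0: members go to different blocks, giving {q3,q7} and {q6}.
On input 0, block {q3,q7} splits into {q3} and {q7}.
The partition is now stable with 7 blocks: {q8,q10} | {q0,q5} | {q1,q9} | {q3} | {q4,q12} | {q6} | {q7}.
State q8 belongs to the block {q8,q10}, which has 2 states.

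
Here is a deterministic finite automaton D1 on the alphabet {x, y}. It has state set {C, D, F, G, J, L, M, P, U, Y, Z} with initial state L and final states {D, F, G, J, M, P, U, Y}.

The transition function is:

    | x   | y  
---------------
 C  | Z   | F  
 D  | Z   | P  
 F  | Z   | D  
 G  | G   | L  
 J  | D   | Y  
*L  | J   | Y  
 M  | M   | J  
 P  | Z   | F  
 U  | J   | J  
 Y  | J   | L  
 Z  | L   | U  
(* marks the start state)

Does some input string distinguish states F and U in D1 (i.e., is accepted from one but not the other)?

First remove the unreachable states {C,G,M}; 8 states remain.
Initial partition by acceptance: {D,F,J,P,U,Y} | {L,Z}.
On input x, block {D,F,J,P,U,Y} splits into {D,F,P} and {J,U,Y}.
Refine {L,Z} on symbol x: members go to different blocks, giving {Z} and {L}.
Refine {J,U,Y} on symbol x: members go to different blocks, giving {U,Y} and {J}.
Split {U,Y} by δ(·,y) → {Y} and {U}.
The partition is now stable with 6 blocks: {D,F,P} | {Z} | {Y} | {L} | {J} | {U}.
F and U end up in different blocks, so they are distinguishable. For instance, the string 'x' is accepted from only U.

Yes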